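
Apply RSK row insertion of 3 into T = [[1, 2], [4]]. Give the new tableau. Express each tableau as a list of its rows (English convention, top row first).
[[1, 2, 3], [4]]

3 is larger than every entry of row 1, so it is appended to row 1. The new tableau is [[1, 2, 3], [4]].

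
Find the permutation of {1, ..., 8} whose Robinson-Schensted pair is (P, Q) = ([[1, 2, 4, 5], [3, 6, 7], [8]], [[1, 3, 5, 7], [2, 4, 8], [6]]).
Reverse RSK: for i = n, n-1, ..., 1, locate i in Q, remove the corresponding corner cell from P, and reverse-bump its entry up through P; the value ejected from row 1 is w(i).

So w = 3 1 8 2 6 4 7 5.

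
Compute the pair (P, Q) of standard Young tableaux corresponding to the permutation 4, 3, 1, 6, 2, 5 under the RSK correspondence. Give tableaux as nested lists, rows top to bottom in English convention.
Insert each entry of the permutation into P by Schensted row insertion, recording in Q the position of each new cell.

Insert 4: appended to row 1. P = [[4]].
Insert 3: 3 bumps 4 from row 1; 4 starts row 2. P = [[3], [4]].
Insert 1: 1 bumps 3 from row 1; 3 bumps 4 from row 2; 4 starts row 3. P = [[1], [3], [4]].
Insert 6: appended to row 1. P = [[1, 6], [3], [4]].
Insert 2: 2 bumps 6 from row 1; 6 appends to row 2. P = [[1, 2], [3, 6], [4]].
Insert 5: appended to row 1. P = [[1, 2, 5], [3, 6], [4]].

So P = [[1, 2, 5], [3, 6], [4]], Q = [[1, 4, 6], [2, 5], [3]].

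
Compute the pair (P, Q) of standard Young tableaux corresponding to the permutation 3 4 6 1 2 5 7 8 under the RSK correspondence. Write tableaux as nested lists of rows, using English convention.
P = [[1, 2, 5, 7, 8], [3, 4, 6]], Q = [[1, 2, 3, 7, 8], [4, 5, 6]]

Insert each entry of the permutation into P by Schensted row insertion, recording in Q the position of each new cell.

Insert 3: appended to row 1. P = [[3]], Q = [[1]].
Insert 4: appended to row 1. P = [[3, 4]], Q = [[1, 2]].
Insert 6: appended to row 1. P = [[3, 4, 6]], Q = [[1, 2, 3]].
Insert 1: 1 bumps 3 from row 1; 3 starts row 2. P = [[1, 4, 6], [3]], Q = [[1, 2, 3], [4]].
Insert 2: 2 bumps 4 from row 1; 4 appends to row 2. P = [[1, 2, 6], [3, 4]], Q = [[1, 2, 3], [4, 5]].
Insert 5: 5 bumps 6 from row 1; 6 appends to row 2. P = [[1, 2, 5], [3, 4, 6]], Q = [[1, 2, 3], [4, 5, 6]].
Insert 7: appended to row 1. P = [[1, 2, 5, 7], [3, 4, 6]], Q = [[1, 2, 3, 7], [4, 5, 6]].
Insert 8: appended to row 1. P = [[1, 2, 5, 7, 8], [3, 4, 6]], Q = [[1, 2, 3, 7, 8], [4, 5, 6]].

So P = [[1, 2, 5, 7, 8], [3, 4, 6]], Q = [[1, 2, 3, 7, 8], [4, 5, 6]].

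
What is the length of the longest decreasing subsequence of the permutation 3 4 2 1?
3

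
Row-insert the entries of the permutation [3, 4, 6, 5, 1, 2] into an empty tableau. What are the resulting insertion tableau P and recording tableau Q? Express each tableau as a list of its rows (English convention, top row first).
Insert each entry of the permutation into P by Schensted row insertion, recording in Q the position of each new cell.

Insert 3: appended to row 1. P = [[3]].
Insert 4: appended to row 1. P = [[3, 4]].
Insert 6: appended to row 1. P = [[3, 4, 6]].
Insert 5: 5 bumps 6 from row 1; 6 starts row 2. P = [[3, 4, 5], [6]].
Insert 1: 1 bumps 3 from row 1; 3 bumps 6 from row 2; 6 starts row 3. P = [[1, 4, 5], [3], [6]].
Insert 2: 2 bumps 4 from row 1; 4 appends to row 2. P = [[1, 2, 5], [3, 4], [6]].

So P = [[1, 2, 5], [3, 4], [6]], Q = [[1, 2, 3], [4, 6], [5]].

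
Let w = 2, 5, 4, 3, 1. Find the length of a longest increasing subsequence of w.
2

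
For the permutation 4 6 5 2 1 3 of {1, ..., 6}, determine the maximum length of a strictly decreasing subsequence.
4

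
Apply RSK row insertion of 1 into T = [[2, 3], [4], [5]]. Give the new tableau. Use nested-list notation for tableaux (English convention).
In row 1, 1 replaces 2 (the leftmost entry greater than 1); 2 is bumped to row 2. In row 2, 2 replaces 4 (the leftmost entry greater than 2); 4 is bumped to row 3. In row 3, 4 replaces 5 (the leftmost entry greater than 4); 5 is bumped to row 4. 5 starts a new row 4. The new tableau is [[1, 3], [2], [4], [5]].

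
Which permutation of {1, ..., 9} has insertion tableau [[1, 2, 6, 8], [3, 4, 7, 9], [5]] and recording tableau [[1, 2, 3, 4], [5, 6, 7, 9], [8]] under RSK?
Reverse the RSK construction: for i from n down to 1, find the cell of Q containing i, remove the entry at that cell from P, and reverse-bump it up through P; the value ejected from row 1 is w(i).

Step i=9: Q has 9 at row 2, column 4; remove 9 from row 2 of P and reverse-bump: 9 enters row 1 and ejects 8. So w(9) = 8. P is now [[1, 2, 6, 9], [3, 4, 7], [5]].
Step i=8: Q has 8 at row 3, column 1; remove 5 from row 3 of P and reverse-bump: 5 enters row 2 and ejects 4; 4 enters row 1 and ejects 2. So w(8) = 2. P is now [[1, 4, 6, 9], [3, 5, 7]].
Step i=7: Q has 7 at row 2, column 3; remove 7 from row 2 of P and reverse-bump: 7 enters row 1 and ejects 6. So w(7) = 6. P is now [[1, 4, 7, 9], [3, 5]].
Step i=6: Q has 6 at row 2, column 2; remove 5 from row 2 of P and reverse-bump: 5 enters row 1 and ejects 4. So w(6) = 4. P is now [[1, 5, 7, 9], [3]].
Step i=5: Q has 5 at row 2, column 1; remove 3 from row 2 of P and reverse-bump: 3 enters row 1 and ejects 1. So w(5) = 1. P is now [[3, 5, 7, 9]].
Step i=4: Q has 4 at row 1, column 4; remove that cell from P, ejecting 9. So w(4) = 9. P is now [[3, 5, 7]].
Step i=3: Q has 3 at row 1, column 3; remove that cell from P, ejecting 7. So w(3) = 7. P is now [[3, 5]].
Step i=2: Q has 2 at row 1, column 2; remove that cell from P, ejecting 5. So w(2) = 5. P is now [[3]].
Step i=1: Q has 1 at row 1, column 1; remove that cell from P, ejecting 3. So w(1) = 3. P is now [].

So w = 3 5 7 9 1 4 6 2 8.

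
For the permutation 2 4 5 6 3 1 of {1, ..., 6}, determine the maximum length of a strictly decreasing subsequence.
3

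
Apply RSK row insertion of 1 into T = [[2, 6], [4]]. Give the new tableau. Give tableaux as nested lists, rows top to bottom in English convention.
[[1, 6], [2], [4]]

In row 1, 1 replaces 2 (the leftmost entry greater than 1); 2 is bumped to row 2. In row 2, 2 replaces 4 (the leftmost entry greater than 2); 4 is bumped to row 3. 4 starts a new row 3. The new tableau is [[1, 6], [2], [4]].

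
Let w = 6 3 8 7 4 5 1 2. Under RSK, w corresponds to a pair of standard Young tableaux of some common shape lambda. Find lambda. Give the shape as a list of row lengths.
[3, 2, 2, 1]

RSK row insertion gives P = [[1, 2, 5], [3, 4], [6, 7], [8]], which has shape [3, 2, 2, 1].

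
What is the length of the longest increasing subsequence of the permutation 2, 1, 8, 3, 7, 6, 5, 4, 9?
4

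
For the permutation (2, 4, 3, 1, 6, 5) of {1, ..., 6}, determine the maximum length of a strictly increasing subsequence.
3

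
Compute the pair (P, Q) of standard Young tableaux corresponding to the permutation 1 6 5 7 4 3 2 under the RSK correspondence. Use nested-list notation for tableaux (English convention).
Insert each entry of the permutation into P by Schensted row insertion, recording in Q the position of each new cell.

After inserting 1: P = [[1]].
After inserting 6: P = [[1, 6]].
After inserting 5: P = [[1, 5], [6]].
After inserting 7: P = [[1, 5, 7], [6]].
After inserting 4: P = [[1, 4, 7], [5], [6]].
After inserting 3: P = [[1, 3, 7], [4], [5], [6]].
After inserting 2: P = [[1, 2, 7], [3], [4], [5], [6]].

So P = [[1, 2, 7], [3], [4], [5], [6]], Q = [[1, 2, 4], [3], [5], [6], [7]].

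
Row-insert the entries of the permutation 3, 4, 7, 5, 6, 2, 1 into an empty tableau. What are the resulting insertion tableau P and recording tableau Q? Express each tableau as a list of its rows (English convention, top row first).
Insert each entry of the permutation into P by Schensted row insertion, recording in Q the position of each new cell.

Insert 3: appended to row 1. P = [[3]].
Insert 4: appended to row 1. P = [[3, 4]].
Insert 7: appended to row 1. P = [[3, 4, 7]].
Insert 5: 5 bumps 7 from row 1; 7 starts row 2. P = [[3, 4, 5], [7]].
Insert 6: appended to row 1. P = [[3, 4, 5, 6], [7]].
Insert 2: 2 bumps 3 from row 1; 3 bumps 7 from row 2; 7 starts row 3. P = [[2, 4, 5, 6], [3], [7]].
Insert 1: 1 bumps 2 from row 1; 2 bumps 3 from row 2; 3 bumps 7 from row 3; 7 starts row 4. P = [[1, 4, 5, 6], [2], [3], [7]].

So P = [[1, 4, 5, 6], [2], [3], [7]], Q = [[1, 2, 3, 5], [4], [6], [7]].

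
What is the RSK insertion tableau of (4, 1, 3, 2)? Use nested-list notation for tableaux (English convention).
P = [[1, 2], [3], [4]]

Insert 4: appended to row 1. P = [[4]].
Insert 1: 1 bumps 4 from row 1; 4 starts row 2. P = [[1], [4]].
Insert 3: appended to row 1. P = [[1, 3], [4]].
Insert 2: 2 bumps 3 from row 1; 3 bumps 4 from row 2; 4 starts row 3. P = [[1, 2], [3], [4]].

So P = [[1, 2], [3], [4]].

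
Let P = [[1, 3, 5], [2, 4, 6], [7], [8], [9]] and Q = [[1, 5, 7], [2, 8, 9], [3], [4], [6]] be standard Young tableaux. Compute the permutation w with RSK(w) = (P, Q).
9 8 7 2 4 1 6 3 5

Reverse RSK: for i = n, n-1, ..., 1, locate i in Q, remove the corresponding corner cell from P, and reverse-bump its entry up through P; the value ejected from row 1 is w(i).

So w = 9 8 7 2 4 1 6 3 5.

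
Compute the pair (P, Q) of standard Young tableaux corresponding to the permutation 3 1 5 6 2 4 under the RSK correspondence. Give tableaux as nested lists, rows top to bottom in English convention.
P = [[1, 2, 4], [3, 5, 6]], Q = [[1, 3, 4], [2, 5, 6]]

Insert each entry of the permutation into P by Schensted row insertion, recording in Q the position of each new cell.

After inserting 3: P = [[3]].
After inserting 1: P = [[1], [3]].
After inserting 5: P = [[1, 5], [3]].
After inserting 6: P = [[1, 5, 6], [3]].
After inserting 2: P = [[1, 2, 6], [3, 5]].
After inserting 4: P = [[1, 2, 4], [3, 5, 6]].

So P = [[1, 2, 4], [3, 5, 6]], Q = [[1, 3, 4], [2, 5, 6]].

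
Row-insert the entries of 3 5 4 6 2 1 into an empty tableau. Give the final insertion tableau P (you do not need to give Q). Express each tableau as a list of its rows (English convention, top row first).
Insert 3: appended to row 1. P = [[3]].
Insert 5: appended to row 1. P = [[3, 5]].
Insert 4: 4 bumps 5 from row 1; 5 starts row 2. P = [[3, 4], [5]].
Insert 6: appended to row 1. P = [[3, 4, 6], [5]].
Insert 2: 2 bumps 3 from row 1; 3 bumps 5 from row 2; 5 starts row 3. P = [[2, 4, 6], [3], [5]].
Insert 1: 1 bumps 2 from row 1; 2 bumps 3 from row 2; 3 bumps 5 from row 3; 5 starts row 4. P = [[1, 4, 6], [2], [3], [5]].

So P = [[1, 4, 6], [2], [3], [5]].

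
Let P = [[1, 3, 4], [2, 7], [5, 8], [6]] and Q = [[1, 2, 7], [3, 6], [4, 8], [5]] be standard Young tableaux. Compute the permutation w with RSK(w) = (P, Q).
6 8 5 2 1 3 7 4

Reverse RSK: for i = n, n-1, ..., 1, locate i in Q, remove the corresponding corner cell from P, and reverse-bump its entry up through P; the value ejected from row 1 is w(i).

So w = 6 8 5 2 1 3 7 4.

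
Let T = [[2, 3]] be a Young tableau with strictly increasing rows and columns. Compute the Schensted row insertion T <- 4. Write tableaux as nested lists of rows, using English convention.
[[2, 3, 4]]

4 is larger than every entry of row 1, so it is appended to row 1. The new tableau is [[2, 3, 4]].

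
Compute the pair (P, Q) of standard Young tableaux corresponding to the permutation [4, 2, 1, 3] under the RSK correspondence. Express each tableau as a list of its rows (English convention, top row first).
Insert each entry of the permutation into P by Schensted row insertion, recording in Q the position of each new cell.

Insert 4: appended to row 1. P = [[4]].
Insert 2: 2 bumps 4 from row 1; 4 starts row 2. P = [[2], [4]].
Insert 1: 1 bumps 2 from row 1; 2 bumps 4 from row 2; 4 starts row 3. P = [[1], [2], [4]].
Insert 3: appended to row 1. P = [[1, 3], [2], [4]].

So P = [[1, 3], [2], [4]], Q = [[1, 4], [2], [3]].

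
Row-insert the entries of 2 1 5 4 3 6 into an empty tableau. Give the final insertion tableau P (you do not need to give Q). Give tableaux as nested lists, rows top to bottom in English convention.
P = [[1, 3, 6], [2, 4], [5]]

After inserting 2: P = [[2]].
After inserting 1: P = [[1], [2]].
After inserting 5: P = [[1, 5], [2]].
After inserting 4: P = [[1, 4], [2, 5]].
After inserting 3: P = [[1, 3], [2, 4], [5]].
After inserting 6: P = [[1, 3, 6], [2, 4], [5]].

So P = [[1, 3, 6], [2, 4], [5]].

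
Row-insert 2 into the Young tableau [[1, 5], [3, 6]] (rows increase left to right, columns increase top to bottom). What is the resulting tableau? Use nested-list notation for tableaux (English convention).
[[1, 2], [3, 5], [6]]

In row 1, 2 replaces 5 (the leftmost entry greater than 2); 5 is bumped to row 2. In row 2, 5 replaces 6 (the leftmost entry greater than 5); 6 is bumped to row 3. 6 starts a new row 3. The new tableau is [[1, 2], [3, 5], [6]].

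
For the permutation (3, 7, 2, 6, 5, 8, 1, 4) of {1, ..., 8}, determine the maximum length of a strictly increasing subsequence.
3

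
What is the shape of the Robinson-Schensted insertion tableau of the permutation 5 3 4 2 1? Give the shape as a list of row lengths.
[2, 1, 1, 1]

Row-insert each entry into an empty tableau.

After inserting 5: P = [[5]].
After inserting 3: P = [[3], [5]].
After inserting 4: P = [[3, 4], [5]].
After inserting 2: P = [[2, 4], [3], [5]].
After inserting 1: P = [[1, 4], [2], [3], [5]].

The final insertion tableau P = [[1, 4], [2], [3], [5]] has shape [2, 1, 1, 1].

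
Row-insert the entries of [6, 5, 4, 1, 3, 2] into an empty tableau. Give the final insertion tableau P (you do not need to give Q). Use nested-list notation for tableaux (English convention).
P = [[1, 2], [3], [4], [5], [6]]

After inserting 6: P = [[6]].
After inserting 5: P = [[5], [6]].
After inserting 4: P = [[4], [5], [6]].
After inserting 1: P = [[1], [4], [5], [6]].
After inserting 3: P = [[1, 3], [4], [5], [6]].
After inserting 2: P = [[1, 2], [3], [4], [5], [6]].

So P = [[1, 2], [3], [4], [5], [6]].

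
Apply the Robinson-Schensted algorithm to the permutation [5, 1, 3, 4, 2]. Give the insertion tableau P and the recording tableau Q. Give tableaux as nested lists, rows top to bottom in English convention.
P = [[1, 2, 4], [3], [5]], Q = [[1, 3, 4], [2], [5]]

Insert each entry of the permutation into P by Schensted row insertion, recording in Q the position of each new cell.

Insert 5: appended to row 1. P = [[5]].
Insert 1: 1 bumps 5 from row 1; 5 starts row 2. P = [[1], [5]].
Insert 3: appended to row 1. P = [[1, 3], [5]].
Insert 4: appended to row 1. P = [[1, 3, 4], [5]].
Insert 2: 2 bumps 3 from row 1; 3 bumps 5 from row 2; 5 starts row 3. P = [[1, 2, 4], [3], [5]].

So P = [[1, 2, 4], [3], [5]], Q = [[1, 3, 4], [2], [5]].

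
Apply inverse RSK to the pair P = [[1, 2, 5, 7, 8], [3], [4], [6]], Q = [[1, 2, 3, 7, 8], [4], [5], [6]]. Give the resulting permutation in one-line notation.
Reverse the RSK construction: for i from n down to 1, find the cell of Q containing i, remove the entry at that cell from P, and reverse-bump it up through P; the value ejected from row 1 is w(i).

Step i=8: Q has 8 at row 1, column 5; remove that cell from P, ejecting 8. So w(8) = 8. P is now [[1, 2, 5, 7], [3], [4], [6]].
Step i=7: Q has 7 at row 1, column 4; remove that cell from P, ejecting 7. So w(7) = 7. P is now [[1, 2, 5], [3], [4], [6]].
Step i=6: Q has 6 at row 4, column 1; remove 6 from row 4 of P and reverse-bump: 6 enters row 3 and ejects 4; 4 enters row 2 and ejects 3; 3 enters row 1 and ejects 2. So w(6) = 2. P is now [[1, 3, 5], [4], [6]].
Step i=5: Q has 5 at row 3, column 1; remove 6 from row 3 of P and reverse-bump: 6 enters row 2 and ejects 4; 4 enters row 1 and ejects 3. So w(5) = 3. P is now [[1, 4, 5], [6]].
Step i=4: Q has 4 at row 2, column 1; remove 6 from row 2 of P and reverse-bump: 6 enters row 1 and ejects 5. So w(4) = 5. P is now [[1, 4, 6]].
Step i=3: Q has 3 at row 1, column 3; remove that cell from P, ejecting 6. So w(3) = 6. P is now [[1, 4]].
Step i=2: Q has 2 at row 1, column 2; remove that cell from P, ejecting 4. So w(2) = 4. P is now [[1]].
Step i=1: Q has 1 at row 1, column 1; remove that cell from P, ejecting 1. So w(1) = 1. P is now [].

So w = 1 4 6 5 3 2 7 8.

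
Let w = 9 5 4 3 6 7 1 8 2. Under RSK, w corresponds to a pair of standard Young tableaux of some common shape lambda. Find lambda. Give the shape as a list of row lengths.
[4, 2, 1, 1, 1]

Row-insert each entry into an empty tableau.

After inserting 9: P = [[9]].
After inserting 5: P = [[5], [9]].
After inserting 4: P = [[4], [5], [9]].
After inserting 3: P = [[3], [4], [5], [9]].
After inserting 6: P = [[3, 6], [4], [5], [9]].
After inserting 7: P = [[3, 6, 7], [4], [5], [9]].
After inserting 1: P = [[1, 6, 7], [3], [4], [5], [9]].
After inserting 8: P = [[1, 6, 7, 8], [3], [4], [5], [9]].
After inserting 2: P = [[1, 2, 7, 8], [3, 6], [4], [5], [9]].

The final insertion tableau P = [[1, 2, 7, 8], [3, 6], [4], [5], [9]] has shape [4, 2, 1, 1, 1].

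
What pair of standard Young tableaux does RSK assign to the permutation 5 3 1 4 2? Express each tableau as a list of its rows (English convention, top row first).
Insert each entry of the permutation into P by Schensted row insertion, recording in Q the position of each new cell.

Insert 5: appended to row 1. P = [[5]].
Insert 3: 3 bumps 5 from row 1; 5 starts row 2. P = [[3], [5]].
Insert 1: 1 bumps 3 from row 1; 3 bumps 5 from row 2; 5 starts row 3. P = [[1], [3], [5]].
Insert 4: appended to row 1. P = [[1, 4], [3], [5]].
Insert 2: 2 bumps 4 from row 1; 4 appends to row 2. P = [[1, 2], [3, 4], [5]].

So P = [[1, 2], [3, 4], [5]], Q = [[1, 4], [2, 5], [3]].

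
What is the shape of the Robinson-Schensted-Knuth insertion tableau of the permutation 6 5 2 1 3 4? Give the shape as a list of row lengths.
RSK row insertion gives P = [[1, 3, 4], [2], [5], [6]], which has shape [3, 1, 1, 1].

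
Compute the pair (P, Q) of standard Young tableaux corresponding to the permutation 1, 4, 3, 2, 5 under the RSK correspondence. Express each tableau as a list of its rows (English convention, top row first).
P = [[1, 2, 5], [3], [4]], Q = [[1, 2, 5], [3], [4]]

Insert each entry of the permutation into P by Schensted row insertion, recording in Q the position of each new cell.

After inserting 1: P = [[1]].
After inserting 4: P = [[1, 4]].
After inserting 3: P = [[1, 3], [4]].
After inserting 2: P = [[1, 2], [3], [4]].
After inserting 5: P = [[1, 2, 5], [3], [4]].

So P = [[1, 2, 5], [3], [4]], Q = [[1, 2, 5], [3], [4]].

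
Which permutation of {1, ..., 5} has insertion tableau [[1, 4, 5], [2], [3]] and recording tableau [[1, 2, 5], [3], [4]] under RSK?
3 4 2 1 5

Reverse the RSK construction: for i from n down to 1, find the cell of Q containing i, remove the entry at that cell from P, and reverse-bump it up through P; the value ejected from row 1 is w(i).

Step i=5: Q has 5 at row 1, column 3; remove that cell from P, ejecting 5. So w(5) = 5. P is now [[1, 4], [2], [3]].
Step i=4: Q has 4 at row 3, column 1; remove 3 from row 3 of P and reverse-bump: 3 enters row 2 and ejects 2; 2 enters row 1 and ejects 1. So w(4) = 1. P is now [[2, 4], [3]].
Step i=3: Q has 3 at row 2, column 1; remove 3 from row 2 of P and reverse-bump: 3 enters row 1 and ejects 2. So w(3) = 2. P is now [[3, 4]].
Step i=2: Q has 2 at row 1, column 2; remove that cell from P, ejecting 4. So w(2) = 4. P is now [[3]].
Step i=1: Q has 1 at row 1, column 1; remove that cell from P, ejecting 3. So w(1) = 3. P is now [].

So w = 3 4 2 1 5.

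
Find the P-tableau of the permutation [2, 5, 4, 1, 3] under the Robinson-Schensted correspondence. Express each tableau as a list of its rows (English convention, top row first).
Insert 2: appended to row 1. P = [[2]].
Insert 5: appended to row 1. P = [[2, 5]].
Insert 4: 4 bumps 5 from row 1; 5 starts row 2. P = [[2, 4], [5]].
Insert 1: 1 bumps 2 from row 1; 2 bumps 5 from row 2; 5 starts row 3. P = [[1, 4], [2], [5]].
Insert 3: 3 bumps 4 from row 1; 4 appends to row 2. P = [[1, 3], [2, 4], [5]].

So P = [[1, 3], [2, 4], [5]].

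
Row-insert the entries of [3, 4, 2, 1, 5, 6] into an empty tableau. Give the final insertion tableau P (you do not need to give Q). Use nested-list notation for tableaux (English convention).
P = [[1, 4, 5, 6], [2], [3]]

Insert 3: appended to row 1. P = [[3]].
Insert 4: appended to row 1. P = [[3, 4]].
Insert 2: 2 bumps 3 from row 1; 3 starts row 2. P = [[2, 4], [3]].
Insert 1: 1 bumps 2 from row 1; 2 bumps 3 from row 2; 3 starts row 3. P = [[1, 4], [2], [3]].
Insert 5: appended to row 1. P = [[1, 4, 5], [2], [3]].
Insert 6: appended to row 1. P = [[1, 4, 5, 6], [2], [3]].

So P = [[1, 4, 5, 6], [2], [3]].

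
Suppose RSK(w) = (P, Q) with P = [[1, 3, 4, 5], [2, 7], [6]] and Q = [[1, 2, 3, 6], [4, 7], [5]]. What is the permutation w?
Reverse the RSK construction: for i from n down to 1, find the cell of Q containing i, remove the entry at that cell from P, and reverse-bump it up through P; the value ejected from row 1 is w(i).

Step i=7: Q has 7 at row 2, column 2; remove 7 from row 2 of P and reverse-bump: 7 enters row 1 and ejects 5. So w(7) = 5. P is now [[1, 3, 4, 7], [2], [6]].
Step i=6: Q has 6 at row 1, column 4; remove that cell from P, ejecting 7. So w(6) = 7. P is now [[1, 3, 4], [2], [6]].
Step i=5: Q has 5 at row 3, column 1; remove 6 from row 3 of P and reverse-bump: 6 enters row 2 and ejects 2; 2 enters row 1 and ejects 1. So w(5) = 1. P is now [[2, 3, 4], [6]].
Step i=4: Q has 4 at row 2, column 1; remove 6 from row 2 of P and reverse-bump: 6 enters row 1 and ejects 4. So w(4) = 4. P is now [[2, 3, 6]].
Step i=3: Q has 3 at row 1, column 3; remove that cell from P, ejecting 6. So w(3) = 6. P is now [[2, 3]].
Step i=2: Q has 2 at row 1, column 2; remove that cell from P, ejecting 3. So w(2) = 3. P is now [[2]].
Step i=1: Q has 1 at row 1, column 1; remove that cell from P, ejecting 2. So w(1) = 2. P is now [].

So w = 2 3 6 4 1 7 5.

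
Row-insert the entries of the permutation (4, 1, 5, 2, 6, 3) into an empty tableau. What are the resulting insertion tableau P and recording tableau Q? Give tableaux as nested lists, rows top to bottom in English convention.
P = [[1, 2, 3], [4, 5, 6]], Q = [[1, 3, 5], [2, 4, 6]]

Insert each entry of the permutation into P by Schensted row insertion, recording in Q the position of each new cell.

After inserting 4: P = [[4]].
After inserting 1: P = [[1], [4]].
After inserting 5: P = [[1, 5], [4]].
After inserting 2: P = [[1, 2], [4, 5]].
After inserting 6: P = [[1, 2, 6], [4, 5]].
After inserting 3: P = [[1, 2, 3], [4, 5, 6]].

So P = [[1, 2, 3], [4, 5, 6]], Q = [[1, 3, 5], [2, 4, 6]].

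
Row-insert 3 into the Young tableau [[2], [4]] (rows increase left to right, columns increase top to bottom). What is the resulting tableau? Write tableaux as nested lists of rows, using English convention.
[[2, 3], [4]]

3 is larger than every entry of row 1, so it is appended to row 1. The new tableau is [[2, 3], [4]].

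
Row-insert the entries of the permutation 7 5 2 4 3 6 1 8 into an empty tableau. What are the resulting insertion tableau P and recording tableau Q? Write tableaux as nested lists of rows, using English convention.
P = [[1, 3, 6, 8], [2], [4], [5], [7]], Q = [[1, 4, 6, 8], [2], [3], [5], [7]]

Insert each entry of the permutation into P by Schensted row insertion, recording in Q the position of each new cell.

Insert 7: appended to row 1. P = [[7]].
Insert 5: 5 bumps 7 from row 1; 7 starts row 2. P = [[5], [7]].
Insert 2: 2 bumps 5 from row 1; 5 bumps 7 from row 2; 7 starts row 3. P = [[2], [5], [7]].
Insert 4: appended to row 1. P = [[2, 4], [5], [7]].
Insert 3: 3 bumps 4 from row 1; 4 bumps 5 from row 2; 5 bumps 7 from row 3; 7 starts row 4. P = [[2, 3], [4], [5], [7]].
Insert 6: appended to row 1. P = [[2, 3, 6], [4], [5], [7]].
Insert 1: 1 bumps 2 from row 1; 2 bumps 4 from row 2; 4 bumps 5 from row 3; 5 bumps 7 from row 4; 7 starts row 5. P = [[1, 3, 6], [2], [4], [5], [7]].
Insert 8: appended to row 1. P = [[1, 3, 6, 8], [2], [4], [5], [7]].

So P = [[1, 3, 6, 8], [2], [4], [5], [7]], Q = [[1, 4, 6, 8], [2], [3], [5], [7]].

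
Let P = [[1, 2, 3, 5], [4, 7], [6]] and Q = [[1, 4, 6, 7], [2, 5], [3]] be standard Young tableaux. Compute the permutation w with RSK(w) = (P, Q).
6 4 1 7 2 3 5

Reverse RSK: for i = n, n-1, ..., 1, locate i in Q, remove the corresponding corner cell from P, and reverse-bump its entry up through P; the value ejected from row 1 is w(i).

So w = 6 4 1 7 2 3 5.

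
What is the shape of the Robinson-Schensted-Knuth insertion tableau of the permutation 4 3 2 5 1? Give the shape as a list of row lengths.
Row-insert each entry into an empty tableau.

After inserting 4: P = [[4]].
After inserting 3: P = [[3], [4]].
After inserting 2: P = [[2], [3], [4]].
After inserting 5: P = [[2, 5], [3], [4]].
After inserting 1: P = [[1, 5], [2], [3], [4]].

The final insertion tableau P = [[1, 5], [2], [3], [4]] has shape [2, 1, 1, 1].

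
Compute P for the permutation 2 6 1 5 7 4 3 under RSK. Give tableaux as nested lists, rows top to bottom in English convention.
P = [[1, 3, 7], [2, 4], [5], [6]]

After inserting 2: P = [[2]].
After inserting 6: P = [[2, 6]].
After inserting 1: P = [[1, 6], [2]].
After inserting 5: P = [[1, 5], [2, 6]].
After inserting 7: P = [[1, 5, 7], [2, 6]].
After inserting 4: P = [[1, 4, 7], [2, 5], [6]].
After inserting 3: P = [[1, 3, 7], [2, 4], [5], [6]].

So P = [[1, 3, 7], [2, 4], [5], [6]].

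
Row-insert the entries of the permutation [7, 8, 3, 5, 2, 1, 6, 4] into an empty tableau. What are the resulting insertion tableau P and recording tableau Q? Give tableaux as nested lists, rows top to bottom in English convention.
P = [[1, 4, 6], [2, 5], [3, 8], [7]], Q = [[1, 2, 7], [3, 4], [5, 8], [6]]

Insert each entry of the permutation into P by Schensted row insertion, recording in Q the position of each new cell.

Insert 7: appended to row 1. P = [[7]], Q = [[1]].
Insert 8: appended to row 1. P = [[7, 8]], Q = [[1, 2]].
Insert 3: 3 bumps 7 from row 1; 7 starts row 2. P = [[3, 8], [7]], Q = [[1, 2], [3]].
Insert 5: 5 bumps 8 from row 1; 8 appends to row 2. P = [[3, 5], [7, 8]], Q = [[1, 2], [3, 4]].
Insert 2: 2 bumps 3 from row 1; 3 bumps 7 from row 2; 7 starts row 3. P = [[2, 5], [3, 8], [7]], Q = [[1, 2], [3, 4], [5]].
Insert 1: 1 bumps 2 from row 1; 2 bumps 3 from row 2; 3 bumps 7 from row 3; 7 starts row 4. P = [[1, 5], [2, 8], [3], [7]], Q = [[1, 2], [3, 4], [5], [6]].
Insert 6: appended to row 1. P = [[1, 5, 6], [2, 8], [3], [7]], Q = [[1, 2, 7], [3, 4], [5], [6]].
Insert 4: 4 bumps 5 from row 1; 5 bumps 8 from row 2; 8 appends to row 3. P = [[1, 4, 6], [2, 5], [3, 8], [7]], Q = [[1, 2, 7], [3, 4], [5, 8], [6]].

So P = [[1, 4, 6], [2, 5], [3, 8], [7]], Q = [[1, 2, 7], [3, 4], [5, 8], [6]].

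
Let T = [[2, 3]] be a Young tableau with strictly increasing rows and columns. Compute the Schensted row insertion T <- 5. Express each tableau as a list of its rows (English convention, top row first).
5 is larger than every entry of row 1, so it is appended to row 1. The new tableau is [[2, 3, 5]].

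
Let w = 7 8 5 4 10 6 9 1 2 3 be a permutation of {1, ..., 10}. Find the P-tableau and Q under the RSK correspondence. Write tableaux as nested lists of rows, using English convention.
P = [[1, 2, 3], [4, 6, 9], [5, 8, 10], [7]], Q = [[1, 2, 5], [3, 6, 7], [4, 9, 10], [8]]

Insert each entry of the permutation into P by Schensted row insertion, recording in Q the position of each new cell.

Insert 7: appended to row 1. P = [[7]].
Insert 8: appended to row 1. P = [[7, 8]].
Insert 5: 5 bumps 7 from row 1; 7 starts row 2. P = [[5, 8], [7]].
Insert 4: 4 bumps 5 from row 1; 5 bumps 7 from row 2; 7 starts row 3. P = [[4, 8], [5], [7]].
Insert 10: appended to row 1. P = [[4, 8, 10], [5], [7]].
Insert 6: 6 bumps 8 from row 1; 8 appends to row 2. P = [[4, 6, 10], [5, 8], [7]].
Insert 9: 9 bumps 10 from row 1; 10 appends to row 2. P = [[4, 6, 9], [5, 8, 10], [7]].
Insert 1: 1 bumps 4 from row 1; 4 bumps 5 from row 2; 5 bumps 7 from row 3; 7 starts row 4. P = [[1, 6, 9], [4, 8, 10], [5], [7]].
Insert 2: 2 bumps 6 from row 1; 6 bumps 8 from row 2; 8 appends to row 3. P = [[1, 2, 9], [4, 6, 10], [5, 8], [7]].
Insert 3: 3 bumps 9 from row 1; 9 bumps 10 from row 2; 10 appends to row 3. P = [[1, 2, 3], [4, 6, 9], [5, 8, 10], [7]].

So P = [[1, 2, 3], [4, 6, 9], [5, 8, 10], [7]], Q = [[1, 2, 5], [3, 6, 7], [4, 9, 10], [8]].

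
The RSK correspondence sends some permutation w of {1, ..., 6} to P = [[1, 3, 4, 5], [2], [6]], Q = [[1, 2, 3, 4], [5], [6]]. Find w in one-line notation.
Reverse the RSK construction: for i from n down to 1, find the cell of Q containing i, remove the entry at that cell from P, and reverse-bump it up through P; the value ejected from row 1 is w(i).

Step i=6: Q has 6 at row 3, column 1; remove 6 from row 3 of P and reverse-bump: 6 enters row 2 and ejects 2; 2 enters row 1 and ejects 1. So w(6) = 1. P is now [[2, 3, 4, 5], [6]].
Step i=5: Q has 5 at row 2, column 1; remove 6 from row 2 of P and reverse-bump: 6 enters row 1 and ejects 5. So w(5) = 5. P is now [[2, 3, 4, 6]].
Step i=4: Q has 4 at row 1, column 4; remove that cell from P, ejecting 6. So w(4) = 6. P is now [[2, 3, 4]].
Step i=3: Q has 3 at row 1, column 3; remove that cell from P, ejecting 4. So w(3) = 4. P is now [[2, 3]].
Step i=2: Q has 2 at row 1, column 2; remove that cell from P, ejecting 3. So w(2) = 3. P is now [[2]].
Step i=1: Q has 1 at row 1, column 1; remove that cell from P, ejecting 2. So w(1) = 2. P is now [].

So w = 2 3 4 6 5 1.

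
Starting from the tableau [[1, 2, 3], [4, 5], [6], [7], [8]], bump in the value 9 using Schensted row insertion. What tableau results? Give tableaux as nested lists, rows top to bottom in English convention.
9 is larger than every entry of row 1, so it is appended to row 1. The new tableau is [[1, 2, 3, 9], [4, 5], [6], [7], [8]].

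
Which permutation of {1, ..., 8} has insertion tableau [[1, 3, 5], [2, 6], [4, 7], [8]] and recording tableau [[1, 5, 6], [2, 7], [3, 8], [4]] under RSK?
Reverse the RSK construction: for i from n down to 1, find the cell of Q containing i, remove the entry at that cell from P, and reverse-bump it up through P; the value ejected from row 1 is w(i).

Step i=8: Q has 8 at row 3, column 2; remove 7 from row 3 of P and reverse-bump: 7 enters row 2 and ejects 6; 6 enters row 1 and ejects 5. So w(8) = 5. P is now [[1, 3, 6], [2, 7], [4], [8]].
Step i=7: Q has 7 at row 2, column 2; remove 7 from row 2 of P and reverse-bump: 7 enters row 1 and ejects 6. So w(7) = 6. P is now [[1, 3, 7], [2], [4], [8]].
Step i=6: Q has 6 at row 1, column 3; remove that cell from P, ejecting 7. So w(6) = 7. P is now [[1, 3], [2], [4], [8]].
Step i=5: Q has 5 at row 1, column 2; remove that cell from P, ejecting 3. So w(5) = 3. P is now [[1], [2], [4], [8]].
Step i=4: Q has 4 at row 4, column 1; remove 8 from row 4 of P and reverse-bump: 8 enters row 3 and ejects 4; 4 enters row 2 and ejects 2; 2 enters row 1 and ejects 1. So w(4) = 1. P is now [[2], [4], [8]].
Step i=3: Q has 3 at row 3, column 1; remove 8 from row 3 of P and reverse-bump: 8 enters row 2 and ejects 4; 4 enters row 1 and ejects 2. So w(3) = 2. P is now [[4], [8]].
Step i=2: Q has 2 at row 2, column 1; remove 8 from row 2 of P and reverse-bump: 8 enters row 1 and ejects 4. So w(2) = 4. P is now [[8]].
Step i=1: Q has 1 at row 1, column 1; remove that cell from P, ejecting 8. So w(1) = 8. P is now [].

So w = 8 4 2 1 3 7 6 5.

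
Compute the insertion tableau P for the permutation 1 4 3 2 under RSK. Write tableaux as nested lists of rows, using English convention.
P = [[1, 2], [3], [4]]

Insert 1: appended to row 1. P = [[1]].
Insert 4: appended to row 1. P = [[1, 4]].
Insert 3: 3 bumps 4 from row 1; 4 starts row 2. P = [[1, 3], [4]].
Insert 2: 2 bumps 3 from row 1; 3 bumps 4 from row 2; 4 starts row 3. P = [[1, 2], [3], [4]].

So P = [[1, 2], [3], [4]].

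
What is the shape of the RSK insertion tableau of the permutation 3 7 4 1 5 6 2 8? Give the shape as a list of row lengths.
Row-insert each entry into an empty tableau.

After inserting 3: P = [[3]].
After inserting 7: P = [[3, 7]].
After inserting 4: P = [[3, 4], [7]].
After inserting 1: P = [[1, 4], [3], [7]].
After inserting 5: P = [[1, 4, 5], [3], [7]].
After inserting 6: P = [[1, 4, 5, 6], [3], [7]].
After inserting 2: P = [[1, 2, 5, 6], [3, 4], [7]].
After inserting 8: P = [[1, 2, 5, 6, 8], [3, 4], [7]].

The final insertion tableau P = [[1, 2, 5, 6, 8], [3, 4], [7]] has shape [5, 2, 1].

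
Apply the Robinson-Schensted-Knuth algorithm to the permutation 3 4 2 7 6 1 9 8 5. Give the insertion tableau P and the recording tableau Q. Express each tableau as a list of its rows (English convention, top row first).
Insert each entry of the permutation into P by Schensted row insertion, recording in Q the position of each new cell.

Insert 3: appended to row 1. P = [[3]].
Insert 4: appended to row 1. P = [[3, 4]].
Insert 2: 2 bumps 3 from row 1; 3 starts row 2. P = [[2, 4], [3]].
Insert 7: appended to row 1. P = [[2, 4, 7], [3]].
Insert 6: 6 bumps 7 from row 1; 7 appends to row 2. P = [[2, 4, 6], [3, 7]].
Insert 1: 1 bumps 2 from row 1; 2 bumps 3 from row 2; 3 starts row 3. P = [[1, 4, 6], [2, 7], [3]].
Insert 9: appended to row 1. P = [[1, 4, 6, 9], [2, 7], [3]].
Insert 8: 8 bumps 9 from row 1; 9 appends to row 2. P = [[1, 4, 6, 8], [2, 7, 9], [3]].
Insert 5: 5 bumps 6 from row 1; 6 bumps 7 from row 2; 7 appends to row 3. P = [[1, 4, 5, 8], [2, 6, 9], [3, 7]].

So P = [[1, 4, 5, 8], [2, 6, 9], [3, 7]], Q = [[1, 2, 4, 7], [3, 5, 8], [6, 9]].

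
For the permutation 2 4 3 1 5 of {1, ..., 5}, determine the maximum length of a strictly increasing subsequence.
3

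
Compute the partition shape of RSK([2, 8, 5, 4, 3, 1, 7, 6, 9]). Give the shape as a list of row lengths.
[4, 2, 1, 1, 1]

Row-insert each entry into an empty tableau.

After inserting 2: P = [[2]].
After inserting 8: P = [[2, 8]].
After inserting 5: P = [[2, 5], [8]].
After inserting 4: P = [[2, 4], [5], [8]].
After inserting 3: P = [[2, 3], [4], [5], [8]].
After inserting 1: P = [[1, 3], [2], [4], [5], [8]].
After inserting 7: P = [[1, 3, 7], [2], [4], [5], [8]].
After inserting 6: P = [[1, 3, 6], [2, 7], [4], [5], [8]].
After inserting 9: P = [[1, 3, 6, 9], [2, 7], [4], [5], [8]].

The final insertion tableau P = [[1, 3, 6, 9], [2, 7], [4], [5], [8]] has shape [4, 2, 1, 1, 1].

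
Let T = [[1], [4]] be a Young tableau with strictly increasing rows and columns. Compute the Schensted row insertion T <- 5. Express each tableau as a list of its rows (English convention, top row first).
5 is larger than every entry of row 1, so it is appended to row 1. The new tableau is [[1, 5], [4]].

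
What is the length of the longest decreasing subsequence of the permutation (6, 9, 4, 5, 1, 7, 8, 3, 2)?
4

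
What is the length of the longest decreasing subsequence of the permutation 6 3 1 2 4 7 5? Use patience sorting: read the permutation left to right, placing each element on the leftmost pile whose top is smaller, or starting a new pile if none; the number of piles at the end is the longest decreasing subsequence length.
6: new pile. tops = [6]
3: new pile. tops = [6, 3]
1: new pile. tops = [6, 3, 1]
2: onto pile 3 (replacing 1). tops = [6, 3, 2]
4: onto pile 2 (replacing 3). tops = [6, 4, 2]
7: onto pile 1 (replacing 6). tops = [7, 4, 2]
5: onto pile 2 (replacing 4). tops = [7, 5, 2]

3 piles, so the longest decreasing subsequence has length 3.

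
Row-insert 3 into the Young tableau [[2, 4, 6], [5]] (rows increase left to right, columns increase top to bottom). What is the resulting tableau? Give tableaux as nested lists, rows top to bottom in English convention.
[[2, 3, 6], [4], [5]]

In row 1, 3 replaces 4 (the leftmost entry greater than 3); 4 is bumped to row 2. In row 2, 4 replaces 5 (the leftmost entry greater than 4); 5 is bumped to row 3. 5 starts a new row 3. The new tableau is [[2, 3, 6], [4], [5]].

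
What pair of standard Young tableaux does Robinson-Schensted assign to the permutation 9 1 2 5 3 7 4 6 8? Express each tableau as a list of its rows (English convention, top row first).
P = [[1, 2, 3, 4, 6, 8], [5, 7], [9]], Q = [[1, 3, 4, 6, 8, 9], [2, 7], [5]]

Insert each entry of the permutation into P by Schensted row insertion, recording in Q the position of each new cell.

Insert 9: appended to row 1. P = [[9]].
Insert 1: 1 bumps 9 from row 1; 9 starts row 2. P = [[1], [9]].
Insert 2: appended to row 1. P = [[1, 2], [9]].
Insert 5: appended to row 1. P = [[1, 2, 5], [9]].
Insert 3: 3 bumps 5 from row 1; 5 bumps 9 from row 2; 9 starts row 3. P = [[1, 2, 3], [5], [9]].
Insert 7: appended to row 1. P = [[1, 2, 3, 7], [5], [9]].
Insert 4: 4 bumps 7 from row 1; 7 appends to row 2. P = [[1, 2, 3, 4], [5, 7], [9]].
Insert 6: appended to row 1. P = [[1, 2, 3, 4, 6], [5, 7], [9]].
Insert 8: appended to row 1. P = [[1, 2, 3, 4, 6, 8], [5, 7], [9]].

So P = [[1, 2, 3, 4, 6, 8], [5, 7], [9]], Q = [[1, 3, 4, 6, 8, 9], [2, 7], [5]].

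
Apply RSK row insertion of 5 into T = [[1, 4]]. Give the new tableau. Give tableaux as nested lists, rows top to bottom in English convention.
[[1, 4, 5]]

5 is larger than every entry of row 1, so it is appended to row 1. The new tableau is [[1, 4, 5]].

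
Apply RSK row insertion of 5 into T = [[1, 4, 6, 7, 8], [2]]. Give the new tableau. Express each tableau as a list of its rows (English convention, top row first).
[[1, 4, 5, 7, 8], [2, 6]]

In row 1, 5 replaces 6 (the leftmost entry greater than 5); 6 is bumped to row 2. 6 is appended to row 2. The new tableau is [[1, 4, 5, 7, 8], [2, 6]].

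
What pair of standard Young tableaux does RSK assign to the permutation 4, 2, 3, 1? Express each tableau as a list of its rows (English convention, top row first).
P = [[1, 3], [2], [4]], Q = [[1, 3], [2], [4]]

Insert each entry of the permutation into P by Schensted row insertion, recording in Q the position of each new cell.

Insert 4: appended to row 1. P = [[4]], Q = [[1]].
Insert 2: 2 bumps 4 from row 1; 4 starts row 2. P = [[2], [4]], Q = [[1], [2]].
Insert 3: appended to row 1. P = [[2, 3], [4]], Q = [[1, 3], [2]].
Insert 1: 1 bumps 2 from row 1; 2 bumps 4 from row 2; 4 starts row 3. P = [[1, 3], [2], [4]], Q = [[1, 3], [2], [4]].

So P = [[1, 3], [2], [4]], Q = [[1, 3], [2], [4]].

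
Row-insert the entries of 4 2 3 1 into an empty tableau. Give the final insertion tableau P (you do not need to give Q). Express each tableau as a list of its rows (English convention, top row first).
Insert 4: appended to row 1. P = [[4]].
Insert 2: 2 bumps 4 from row 1; 4 starts row 2. P = [[2], [4]].
Insert 3: appended to row 1. P = [[2, 3], [4]].
Insert 1: 1 bumps 2 from row 1; 2 bumps 4 from row 2; 4 starts row 3. P = [[1, 3], [2], [4]].

So P = [[1, 3], [2], [4]].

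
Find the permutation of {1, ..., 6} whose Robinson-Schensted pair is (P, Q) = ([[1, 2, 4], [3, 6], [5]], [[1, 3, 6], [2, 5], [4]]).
Reverse the RSK construction: for i from n down to 1, find the cell of Q containing i, remove the entry at that cell from P, and reverse-bump it up through P; the value ejected from row 1 is w(i).

Step i=6: Q has 6 at row 1, column 3; remove that cell from P, ejecting 4. So w(6) = 4. P is now [[1, 2], [3, 6], [5]].
Step i=5: Q has 5 at row 2, column 2; remove 6 from row 2 of P and reverse-bump: 6 enters row 1 and ejects 2. So w(5) = 2. P is now [[1, 6], [3], [5]].
Step i=4: Q has 4 at row 3, column 1; remove 5 from row 3 of P and reverse-bump: 5 enters row 2 and ejects 3; 3 enters row 1 and ejects 1. So w(4) = 1. P is now [[3, 6], [5]].
Step i=3: Q has 3 at row 1, column 2; remove that cell from P, ejecting 6. So w(3) = 6. P is now [[3], [5]].
Step i=2: Q has 2 at row 2, column 1; remove 5 from row 2 of P and reverse-bump: 5 enters row 1 and ejects 3. So w(2) = 3. P is now [[5]].
Step i=1: Q has 1 at row 1, column 1; remove that cell from P, ejecting 5. So w(1) = 5. P is now [].

So w = 5 3 6 1 2 4.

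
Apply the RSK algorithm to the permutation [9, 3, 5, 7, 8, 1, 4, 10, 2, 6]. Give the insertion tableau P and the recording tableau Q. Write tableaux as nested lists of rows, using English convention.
P = [[1, 2, 6, 8, 10], [3, 4, 7], [5], [9]], Q = [[1, 3, 4, 5, 8], [2, 7, 10], [6], [9]]

Insert each entry of the permutation into P by Schensted row insertion, recording in Q the position of each new cell.

Insert 9: appended to row 1. P = [[9]], Q = [[1]].
Insert 3: 3 bumps 9 from row 1; 9 starts row 2. P = [[3], [9]], Q = [[1], [2]].
Insert 5: appended to row 1. P = [[3, 5], [9]], Q = [[1, 3], [2]].
Insert 7: appended to row 1. P = [[3, 5, 7], [9]], Q = [[1, 3, 4], [2]].
Insert 8: appended to row 1. P = [[3, 5, 7, 8], [9]], Q = [[1, 3, 4, 5], [2]].
Insert 1: 1 bumps 3 from row 1; 3 bumps 9 from row 2; 9 starts row 3. P = [[1, 5, 7, 8], [3], [9]], Q = [[1, 3, 4, 5], [2], [6]].
Insert 4: 4 bumps 5 from row 1; 5 appends to row 2. P = [[1, 4, 7, 8], [3, 5], [9]], Q = [[1, 3, 4, 5], [2, 7], [6]].
Insert 10: appended to row 1. P = [[1, 4, 7, 8, 10], [3, 5], [9]], Q = [[1, 3, 4, 5, 8], [2, 7], [6]].
Insert 2: 2 bumps 4 from row 1; 4 bumps 5 from row 2; 5 bumps 9 from row 3; 9 starts row 4. P = [[1, 2, 7, 8, 10], [3, 4], [5], [9]], Q = [[1, 3, 4, 5, 8], [2, 7], [6], [9]].
Insert 6: 6 bumps 7 from row 1; 7 appends to row 2. P = [[1, 2, 6, 8, 10], [3, 4, 7], [5], [9]], Q = [[1, 3, 4, 5, 8], [2, 7, 10], [6], [9]].

So P = [[1, 2, 6, 8, 10], [3, 4, 7], [5], [9]], Q = [[1, 3, 4, 5, 8], [2, 7, 10], [6], [9]].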